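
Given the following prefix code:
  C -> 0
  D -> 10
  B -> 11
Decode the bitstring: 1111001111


Decoding step by step:
Bits 11 -> B
Bits 11 -> B
Bits 0 -> C
Bits 0 -> C
Bits 11 -> B
Bits 11 -> B


Decoded message: BBCCBB


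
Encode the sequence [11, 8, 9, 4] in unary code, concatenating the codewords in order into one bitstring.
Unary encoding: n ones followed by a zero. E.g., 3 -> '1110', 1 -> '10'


Encode each number as n ones followed by a terminating 0:
  11 -> 111111111110 (12 bits)
  8 -> 111111110 (9 bits)
  9 -> 1111111110 (10 bits)
  4 -> 11110 (5 bits)
Total length = 12 + 9 + 10 + 5 = 36 bits.

Unary([11, 8, 9, 4]) = 111111111110111111110111111111011110 (36 bits)


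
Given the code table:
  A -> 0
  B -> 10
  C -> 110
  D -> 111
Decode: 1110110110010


Decoding:
111 -> D
0 -> A
110 -> C
110 -> C
0 -> A
10 -> B


Result: DACCAB


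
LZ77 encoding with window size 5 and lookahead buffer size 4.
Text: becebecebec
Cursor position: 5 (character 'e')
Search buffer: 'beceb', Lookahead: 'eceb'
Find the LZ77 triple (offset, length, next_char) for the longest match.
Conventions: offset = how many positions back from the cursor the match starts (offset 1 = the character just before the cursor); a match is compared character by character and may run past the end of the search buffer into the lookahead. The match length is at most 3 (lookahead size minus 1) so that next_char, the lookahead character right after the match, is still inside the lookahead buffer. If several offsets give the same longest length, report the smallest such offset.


Try each offset into the search buffer:
  offset=1 (pos 4, char 'b'): match length 0
  offset=2 (pos 3, char 'e'): match length 1
  offset=3 (pos 2, char 'c'): match length 0
  offset=4 (pos 1, char 'e'): match length 3
  offset=5 (pos 0, char 'b'): match length 0
Longest match has length 3 at offset 4.
next_char = character at position 5 + 3 = 8 -> 'b'

Best match: offset=4, length=3 (matching 'ece' starting at position 1)
LZ77 triple: (4, 3, 'b')


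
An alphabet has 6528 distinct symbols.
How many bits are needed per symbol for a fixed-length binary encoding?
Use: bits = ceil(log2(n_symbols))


log2(6528) = 12.6724
Bracket: 2^12 = 4096 < 6528 <= 2^13 = 8192
So ceil(log2(6528)) = 13

bits = ceil(log2(6528)) = ceil(12.6724) = 13 bits


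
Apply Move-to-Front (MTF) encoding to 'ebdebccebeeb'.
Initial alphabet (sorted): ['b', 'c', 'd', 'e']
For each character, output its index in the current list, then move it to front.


MTF encoding:
'e': index 3 in ['b', 'c', 'd', 'e'] -> ['e', 'b', 'c', 'd']
'b': index 1 in ['e', 'b', 'c', 'd'] -> ['b', 'e', 'c', 'd']
'd': index 3 in ['b', 'e', 'c', 'd'] -> ['d', 'b', 'e', 'c']
'e': index 2 in ['d', 'b', 'e', 'c'] -> ['e', 'd', 'b', 'c']
'b': index 2 in ['e', 'd', 'b', 'c'] -> ['b', 'e', 'd', 'c']
'c': index 3 in ['b', 'e', 'd', 'c'] -> ['c', 'b', 'e', 'd']
'c': index 0 in ['c', 'b', 'e', 'd'] -> ['c', 'b', 'e', 'd']
'e': index 2 in ['c', 'b', 'e', 'd'] -> ['e', 'c', 'b', 'd']
'b': index 2 in ['e', 'c', 'b', 'd'] -> ['b', 'e', 'c', 'd']
'e': index 1 in ['b', 'e', 'c', 'd'] -> ['e', 'b', 'c', 'd']
'e': index 0 in ['e', 'b', 'c', 'd'] -> ['e', 'b', 'c', 'd']
'b': index 1 in ['e', 'b', 'c', 'd'] -> ['b', 'e', 'c', 'd']


Output: [3, 1, 3, 2, 2, 3, 0, 2, 2, 1, 0, 1]


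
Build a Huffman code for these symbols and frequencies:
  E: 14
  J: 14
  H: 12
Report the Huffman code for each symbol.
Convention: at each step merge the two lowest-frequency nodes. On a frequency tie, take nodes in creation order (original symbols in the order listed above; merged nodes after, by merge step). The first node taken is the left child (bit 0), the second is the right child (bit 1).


Huffman tree construction:
Step 1: Merge H(12) + E(14) = 26
Step 2: Merge J(14) + (H+E)(26) = 40
Read each symbol's code off the tree from the root (left child = 0, right child = 1).

Codes:
  E: 11 (length 2)
  J: 0 (length 1)
  H: 10 (length 2)
Average code length: 66/40 = 1.6500 bits/symbol


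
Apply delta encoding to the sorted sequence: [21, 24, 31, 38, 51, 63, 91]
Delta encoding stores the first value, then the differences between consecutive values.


First value: 21
Deltas:
  24 - 21 = 3
  31 - 24 = 7
  38 - 31 = 7
  51 - 38 = 13
  63 - 51 = 12
  91 - 63 = 28


Delta encoded: [21, 3, 7, 7, 13, 12, 28]


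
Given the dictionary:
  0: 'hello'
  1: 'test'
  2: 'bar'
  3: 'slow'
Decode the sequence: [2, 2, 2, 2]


Look up each index in the dictionary:
  2 -> 'bar'
  2 -> 'bar'
  2 -> 'bar'
  2 -> 'bar'

Decoded: "bar bar bar bar"


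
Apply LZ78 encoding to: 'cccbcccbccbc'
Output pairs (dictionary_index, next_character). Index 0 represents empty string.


LZ78 encoding steps:
Dictionary: {0: ''}
Step 1: w='' (idx 0), next='c' -> output (0, 'c'), add 'c' as idx 1
Step 2: w='c' (idx 1), next='c' -> output (1, 'c'), add 'cc' as idx 2
Step 3: w='' (idx 0), next='b' -> output (0, 'b'), add 'b' as idx 3
Step 4: w='cc' (idx 2), next='c' -> output (2, 'c'), add 'ccc' as idx 4
Step 5: w='b' (idx 3), next='c' -> output (3, 'c'), add 'bc' as idx 5
Step 6: w='c' (idx 1), next='b' -> output (1, 'b'), add 'cb' as idx 6
Step 7: w='c' (idx 1), end of input -> output (1, '')


Encoded: [(0, 'c'), (1, 'c'), (0, 'b'), (2, 'c'), (3, 'c'), (1, 'b'), (1, '')]


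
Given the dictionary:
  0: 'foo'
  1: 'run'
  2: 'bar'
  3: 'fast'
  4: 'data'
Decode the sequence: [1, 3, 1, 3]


Look up each index in the dictionary:
  1 -> 'run'
  3 -> 'fast'
  1 -> 'run'
  3 -> 'fast'

Decoded: "run fast run fast"


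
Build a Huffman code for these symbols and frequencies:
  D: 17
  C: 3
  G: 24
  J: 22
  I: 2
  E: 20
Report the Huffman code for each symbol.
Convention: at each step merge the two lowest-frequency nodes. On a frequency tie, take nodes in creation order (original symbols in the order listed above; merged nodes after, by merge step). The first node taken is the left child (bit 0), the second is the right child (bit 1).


Huffman tree construction:
Step 1: Merge I(2) + C(3) = 5
Step 2: Merge (I+C)(5) + D(17) = 22
Step 3: Merge E(20) + J(22) = 42
Step 4: Merge ((I+C)+D)(22) + G(24) = 46
Step 5: Merge (E+J)(42) + (((I+C)+D)+G)(46) = 88
Read each symbol's code off the tree from the root (left child = 0, right child = 1).

Codes:
  D: 101 (length 3)
  C: 1001 (length 4)
  G: 11 (length 2)
  J: 01 (length 2)
  I: 1000 (length 4)
  E: 00 (length 2)
Average code length: 203/88 = 2.3068 bits/symbol


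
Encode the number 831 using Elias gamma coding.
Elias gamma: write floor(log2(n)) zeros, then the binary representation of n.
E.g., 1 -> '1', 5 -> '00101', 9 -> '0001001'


num_bits = floor(log2(831)) + 1 = 10
leading_zeros = num_bits - 1 = 9
binary(831) = 1100111111

Elias gamma(831) = '000000000' + '1100111111' = 0000000001100111111 (19 bits)


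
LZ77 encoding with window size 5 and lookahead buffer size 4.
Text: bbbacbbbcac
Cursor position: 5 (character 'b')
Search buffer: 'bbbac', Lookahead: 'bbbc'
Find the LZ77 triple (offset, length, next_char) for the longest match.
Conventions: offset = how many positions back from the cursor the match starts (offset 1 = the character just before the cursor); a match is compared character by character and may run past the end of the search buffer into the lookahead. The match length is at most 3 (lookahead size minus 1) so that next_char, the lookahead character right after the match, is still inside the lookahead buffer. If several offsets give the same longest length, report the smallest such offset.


Try each offset into the search buffer:
  offset=1 (pos 4, char 'c'): match length 0
  offset=2 (pos 3, char 'a'): match length 0
  offset=3 (pos 2, char 'b'): match length 1
  offset=4 (pos 1, char 'b'): match length 2
  offset=5 (pos 0, char 'b'): match length 3
Longest match has length 3 at offset 5.
next_char = character at position 5 + 3 = 8 -> 'c'

Best match: offset=5, length=3 (matching 'bbb' starting at position 0)
LZ77 triple: (5, 3, 'c')


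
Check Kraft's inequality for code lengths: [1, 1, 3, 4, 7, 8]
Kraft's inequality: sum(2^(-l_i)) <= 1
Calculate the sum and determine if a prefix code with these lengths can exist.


Sum = 2^(-1) + 2^(-1) + 2^(-3) + 2^(-4) + 2^(-7) + 2^(-8)
    = 0.5 + 0.5 + 0.125 + 0.0625 + 0.0078125 + 0.00390625
    = 307/256 = 1.19921875
Since 1.19921875 > 1, Kraft's inequality is NOT satisfied.
A prefix code with these lengths CANNOT exist.

Kraft sum = 1.19921875. Not satisfied.


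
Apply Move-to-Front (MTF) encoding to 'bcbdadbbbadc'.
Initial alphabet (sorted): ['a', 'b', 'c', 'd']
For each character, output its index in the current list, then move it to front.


MTF encoding:
'b': index 1 in ['a', 'b', 'c', 'd'] -> ['b', 'a', 'c', 'd']
'c': index 2 in ['b', 'a', 'c', 'd'] -> ['c', 'b', 'a', 'd']
'b': index 1 in ['c', 'b', 'a', 'd'] -> ['b', 'c', 'a', 'd']
'd': index 3 in ['b', 'c', 'a', 'd'] -> ['d', 'b', 'c', 'a']
'a': index 3 in ['d', 'b', 'c', 'a'] -> ['a', 'd', 'b', 'c']
'd': index 1 in ['a', 'd', 'b', 'c'] -> ['d', 'a', 'b', 'c']
'b': index 2 in ['d', 'a', 'b', 'c'] -> ['b', 'd', 'a', 'c']
'b': index 0 in ['b', 'd', 'a', 'c'] -> ['b', 'd', 'a', 'c']
'b': index 0 in ['b', 'd', 'a', 'c'] -> ['b', 'd', 'a', 'c']
'a': index 2 in ['b', 'd', 'a', 'c'] -> ['a', 'b', 'd', 'c']
'd': index 2 in ['a', 'b', 'd', 'c'] -> ['d', 'a', 'b', 'c']
'c': index 3 in ['d', 'a', 'b', 'c'] -> ['c', 'd', 'a', 'b']


Output: [1, 2, 1, 3, 3, 1, 2, 0, 0, 2, 2, 3]


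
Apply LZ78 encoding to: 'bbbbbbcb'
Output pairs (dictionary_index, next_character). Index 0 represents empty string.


LZ78 encoding steps:
Dictionary: {0: ''}
Step 1: w='' (idx 0), next='b' -> output (0, 'b'), add 'b' as idx 1
Step 2: w='b' (idx 1), next='b' -> output (1, 'b'), add 'bb' as idx 2
Step 3: w='bb' (idx 2), next='b' -> output (2, 'b'), add 'bbb' as idx 3
Step 4: w='' (idx 0), next='c' -> output (0, 'c'), add 'c' as idx 4
Step 5: w='b' (idx 1), end of input -> output (1, '')


Encoded: [(0, 'b'), (1, 'b'), (2, 'b'), (0, 'c'), (1, '')]


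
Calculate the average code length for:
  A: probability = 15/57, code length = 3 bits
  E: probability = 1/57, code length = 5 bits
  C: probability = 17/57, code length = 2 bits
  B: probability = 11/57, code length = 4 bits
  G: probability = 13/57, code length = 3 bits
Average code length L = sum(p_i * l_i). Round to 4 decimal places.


Weighted contributions p_i * l_i:
  A: (15/57) * 3 = 45/57
  E: (1/57) * 5 = 5/57
  C: (17/57) * 2 = 34/57
  B: (11/57) * 4 = 44/57
  G: (13/57) * 3 = 39/57
Sum = (45 + 5 + 34 + 44 + 39)/57 = 167/57

L = 167/57 = 2.9298 bits/symbol


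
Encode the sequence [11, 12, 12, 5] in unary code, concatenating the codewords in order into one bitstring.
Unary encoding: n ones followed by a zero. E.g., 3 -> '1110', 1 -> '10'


Encode each number as n ones followed by a terminating 0:
  11 -> 111111111110 (12 bits)
  12 -> 1111111111110 (13 bits)
  12 -> 1111111111110 (13 bits)
  5 -> 111110 (6 bits)
Total length = 12 + 13 + 13 + 6 = 44 bits.

Unary([11, 12, 12, 5]) = 11111111111011111111111101111111111110111110 (44 bits)


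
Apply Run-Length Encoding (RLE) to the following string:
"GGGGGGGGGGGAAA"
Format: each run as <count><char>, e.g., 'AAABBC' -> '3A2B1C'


Scanning runs left to right:
  i=0: run of 'G' x 11 -> '11G'
  i=11: run of 'A' x 3 -> '3A'

RLE = 11G3A


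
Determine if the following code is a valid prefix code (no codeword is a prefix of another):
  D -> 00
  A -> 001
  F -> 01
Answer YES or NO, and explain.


Checking each pair (does one codeword prefix another?):
  D='00' vs A='001': prefix -- VIOLATION

NO -- this is NOT a valid prefix code. D (00) is a prefix of A (001).


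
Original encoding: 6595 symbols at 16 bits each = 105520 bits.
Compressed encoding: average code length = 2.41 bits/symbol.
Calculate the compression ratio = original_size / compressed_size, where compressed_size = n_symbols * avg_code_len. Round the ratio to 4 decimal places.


original_size = n_symbols * orig_bits = 6595 * 16 = 105520 bits
compressed_size = n_symbols * avg_code_len = 6595 * 2.41 = 15893.95 bits
ratio = original_size / compressed_size = 105520 / 15893.95 = 6.639

Compression ratio = 6.639


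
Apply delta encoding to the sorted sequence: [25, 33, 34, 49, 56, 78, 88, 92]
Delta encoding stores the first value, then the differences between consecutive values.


First value: 25
Deltas:
  33 - 25 = 8
  34 - 33 = 1
  49 - 34 = 15
  56 - 49 = 7
  78 - 56 = 22
  88 - 78 = 10
  92 - 88 = 4


Delta encoded: [25, 8, 1, 15, 7, 22, 10, 4]


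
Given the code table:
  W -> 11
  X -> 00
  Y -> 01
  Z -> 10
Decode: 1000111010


Decoding:
10 -> Z
00 -> X
11 -> W
10 -> Z
10 -> Z


Result: ZXWZZ


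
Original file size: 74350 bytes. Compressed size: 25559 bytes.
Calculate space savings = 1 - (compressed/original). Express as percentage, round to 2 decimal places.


ratio = compressed/original = 25559/74350 = 0.343766
savings = 1 - ratio = 1 - 0.343766 = 0.656234
as a percentage: 0.656234 * 100 = 65.62%

Space savings = 1 - 25559/74350 = 65.62%


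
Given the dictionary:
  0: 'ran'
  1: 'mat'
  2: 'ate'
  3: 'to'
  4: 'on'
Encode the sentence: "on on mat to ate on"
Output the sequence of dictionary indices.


Look up each word in the dictionary:
  'on' -> 4
  'on' -> 4
  'mat' -> 1
  'to' -> 3
  'ate' -> 2
  'on' -> 4

Encoded: [4, 4, 1, 3, 2, 4]


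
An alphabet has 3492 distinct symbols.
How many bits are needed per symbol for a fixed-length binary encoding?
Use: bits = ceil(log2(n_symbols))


log2(3492) = 11.7698
Bracket: 2^11 = 2048 < 3492 <= 2^12 = 4096
So ceil(log2(3492)) = 12

bits = ceil(log2(3492)) = ceil(11.7698) = 12 bits


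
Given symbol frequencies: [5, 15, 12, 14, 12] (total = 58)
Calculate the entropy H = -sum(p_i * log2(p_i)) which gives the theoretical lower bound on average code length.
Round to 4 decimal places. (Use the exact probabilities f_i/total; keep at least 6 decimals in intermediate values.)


Per-symbol terms -p_i * log2(p_i) with p_i = f_i/58:
  p = 5/58 = 0.086207: log2(p) = -3.536053, -p*log2(p) = 0.304832
  p = 15/58 = 0.258621: log2(p) = -1.951090, -p*log2(p) = 0.504592
  p = 12/58 = 0.206897: log2(p) = -2.273018, -p*log2(p) = 0.470280
  p = 14/58 = 0.241379: log2(p) = -2.050626, -p*log2(p) = 0.494979
  p = 12/58 = 0.206897: log2(p) = -2.273018, -p*log2(p) = 0.470280
H = 0.304832 + 0.504592 + 0.470280 + 0.494979 + 0.470280 = 2.244963

H = 2.245 bits/symbol


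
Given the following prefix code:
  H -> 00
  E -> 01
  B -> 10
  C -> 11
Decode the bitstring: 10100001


Decoding step by step:
Bits 10 -> B
Bits 10 -> B
Bits 00 -> H
Bits 01 -> E


Decoded message: BBHE


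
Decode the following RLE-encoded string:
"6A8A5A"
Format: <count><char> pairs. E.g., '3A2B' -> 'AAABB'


Expanding each <count><char> pair:
  6A -> 'AAAAAA'
  8A -> 'AAAAAAAA'
  5A -> 'AAAAA'

Decoded = AAAAAAAAAAAAAAAAAAA


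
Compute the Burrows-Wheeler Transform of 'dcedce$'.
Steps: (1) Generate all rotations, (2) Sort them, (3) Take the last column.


Rotations (sorted):
  0: $dcedce -> last char: e
  1: ce$dced -> last char: d
  2: cedce$d -> last char: d
  3: dce$dce -> last char: e
  4: dcedce$ -> last char: $
  5: e$dcedc -> last char: c
  6: edce$dc -> last char: c


BWT = edde$cc


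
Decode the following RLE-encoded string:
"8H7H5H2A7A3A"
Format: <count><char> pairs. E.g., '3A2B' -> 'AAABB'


Expanding each <count><char> pair:
  8H -> 'HHHHHHHH'
  7H -> 'HHHHHHH'
  5H -> 'HHHHH'
  2A -> 'AA'
  7A -> 'AAAAAAA'
  3A -> 'AAA'

Decoded = HHHHHHHHHHHHHHHHHHHHAAAAAAAAAAAA


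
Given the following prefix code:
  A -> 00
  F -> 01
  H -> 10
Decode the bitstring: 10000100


Decoding step by step:
Bits 10 -> H
Bits 00 -> A
Bits 01 -> F
Bits 00 -> A


Decoded message: HAFA


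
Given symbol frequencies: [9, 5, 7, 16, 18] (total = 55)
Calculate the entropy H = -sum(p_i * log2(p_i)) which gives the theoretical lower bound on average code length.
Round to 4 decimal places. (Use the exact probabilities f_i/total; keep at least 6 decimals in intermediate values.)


Per-symbol terms -p_i * log2(p_i) with p_i = f_i/55:
  p = 9/55 = 0.163636: log2(p) = -2.611435, -p*log2(p) = 0.427326
  p = 5/55 = 0.090909: log2(p) = -3.459432, -p*log2(p) = 0.314494
  p = 7/55 = 0.127273: log2(p) = -2.974005, -p*log2(p) = 0.378510
  p = 16/55 = 0.290909: log2(p) = -1.781360, -p*log2(p) = 0.518214
  p = 18/55 = 0.327273: log2(p) = -1.611435, -p*log2(p) = 0.527379
H = 0.427326 + 0.314494 + 0.378510 + 0.518214 + 0.527379 = 2.165923

H = 2.1659 bits/symbol


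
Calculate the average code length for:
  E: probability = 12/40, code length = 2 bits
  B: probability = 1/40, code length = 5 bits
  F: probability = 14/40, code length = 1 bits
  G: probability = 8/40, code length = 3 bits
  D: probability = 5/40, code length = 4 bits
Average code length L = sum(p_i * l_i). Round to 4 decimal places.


Weighted contributions p_i * l_i:
  E: (12/40) * 2 = 24/40
  B: (1/40) * 5 = 5/40
  F: (14/40) * 1 = 14/40
  G: (8/40) * 3 = 24/40
  D: (5/40) * 4 = 20/40
Sum = (24 + 5 + 14 + 24 + 20)/40 = 87/40

L = 87/40 = 2.1750 bits/symbol


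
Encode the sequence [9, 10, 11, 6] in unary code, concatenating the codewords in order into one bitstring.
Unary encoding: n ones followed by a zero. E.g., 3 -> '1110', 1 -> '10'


Encode each number as n ones followed by a terminating 0:
  9 -> 1111111110 (10 bits)
  10 -> 11111111110 (11 bits)
  11 -> 111111111110 (12 bits)
  6 -> 1111110 (7 bits)
Total length = 10 + 11 + 12 + 7 = 40 bits.

Unary([9, 10, 11, 6]) = 1111111110111111111101111111111101111110 (40 bits)


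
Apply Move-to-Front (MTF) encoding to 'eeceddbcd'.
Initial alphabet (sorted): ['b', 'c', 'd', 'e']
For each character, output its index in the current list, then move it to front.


MTF encoding:
'e': index 3 in ['b', 'c', 'd', 'e'] -> ['e', 'b', 'c', 'd']
'e': index 0 in ['e', 'b', 'c', 'd'] -> ['e', 'b', 'c', 'd']
'c': index 2 in ['e', 'b', 'c', 'd'] -> ['c', 'e', 'b', 'd']
'e': index 1 in ['c', 'e', 'b', 'd'] -> ['e', 'c', 'b', 'd']
'd': index 3 in ['e', 'c', 'b', 'd'] -> ['d', 'e', 'c', 'b']
'd': index 0 in ['d', 'e', 'c', 'b'] -> ['d', 'e', 'c', 'b']
'b': index 3 in ['d', 'e', 'c', 'b'] -> ['b', 'd', 'e', 'c']
'c': index 3 in ['b', 'd', 'e', 'c'] -> ['c', 'b', 'd', 'e']
'd': index 2 in ['c', 'b', 'd', 'e'] -> ['d', 'c', 'b', 'e']


Output: [3, 0, 2, 1, 3, 0, 3, 3, 2]


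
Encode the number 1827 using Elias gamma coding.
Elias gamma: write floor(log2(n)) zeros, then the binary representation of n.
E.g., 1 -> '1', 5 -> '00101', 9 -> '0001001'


num_bits = floor(log2(1827)) + 1 = 11
leading_zeros = num_bits - 1 = 10
binary(1827) = 11100100011

Elias gamma(1827) = '0000000000' + '11100100011' = 000000000011100100011 (21 bits)


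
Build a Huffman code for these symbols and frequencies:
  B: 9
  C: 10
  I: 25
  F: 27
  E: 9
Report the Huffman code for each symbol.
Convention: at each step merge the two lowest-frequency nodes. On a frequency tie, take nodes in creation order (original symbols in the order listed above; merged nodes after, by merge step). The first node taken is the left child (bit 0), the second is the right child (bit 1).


Huffman tree construction:
Step 1: Merge B(9) + E(9) = 18
Step 2: Merge C(10) + (B+E)(18) = 28
Step 3: Merge I(25) + F(27) = 52
Step 4: Merge (C+(B+E))(28) + (I+F)(52) = 80
Read each symbol's code off the tree from the root (left child = 0, right child = 1).

Codes:
  B: 010 (length 3)
  C: 00 (length 2)
  I: 10 (length 2)
  F: 11 (length 2)
  E: 011 (length 3)
Average code length: 178/80 = 2.2250 bits/symbol


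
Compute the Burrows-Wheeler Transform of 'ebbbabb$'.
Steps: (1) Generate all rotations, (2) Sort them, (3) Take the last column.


Rotations (sorted):
  0: $ebbbabb -> last char: b
  1: abb$ebbb -> last char: b
  2: b$ebbbab -> last char: b
  3: babb$ebb -> last char: b
  4: bb$ebbba -> last char: a
  5: bbabb$eb -> last char: b
  6: bbbabb$e -> last char: e
  7: ebbbabb$ -> last char: $


BWT = bbbbabe$


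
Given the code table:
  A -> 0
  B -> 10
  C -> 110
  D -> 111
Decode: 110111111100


Decoding:
110 -> C
111 -> D
111 -> D
10 -> B
0 -> A


Result: CDDBA


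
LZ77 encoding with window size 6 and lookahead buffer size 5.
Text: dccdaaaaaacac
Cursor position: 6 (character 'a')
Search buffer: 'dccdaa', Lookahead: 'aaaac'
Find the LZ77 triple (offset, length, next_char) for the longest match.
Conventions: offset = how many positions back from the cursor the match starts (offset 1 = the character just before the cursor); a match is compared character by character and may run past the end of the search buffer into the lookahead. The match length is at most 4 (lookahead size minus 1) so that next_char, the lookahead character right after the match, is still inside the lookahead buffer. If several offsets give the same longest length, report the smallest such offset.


Try each offset into the search buffer:
  offset=1 (pos 5, char 'a'): match length 4
  offset=2 (pos 4, char 'a'): match length 4
  offset=3 (pos 3, char 'd'): match length 0
  offset=4 (pos 2, char 'c'): match length 0
  offset=5 (pos 1, char 'c'): match length 0
  offset=6 (pos 0, char 'd'): match length 0
Longest match has length 4, found at offsets 1, 2; take the smallest, offset 1.
next_char = character at position 6 + 4 = 10 -> 'c'

Best match: offset=1, length=4 (matching 'aaaa' starting at position 5)
LZ77 triple: (1, 4, 'c')


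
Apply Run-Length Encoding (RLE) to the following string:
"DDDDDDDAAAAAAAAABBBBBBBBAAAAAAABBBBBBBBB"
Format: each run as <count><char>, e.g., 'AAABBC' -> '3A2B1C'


Scanning runs left to right:
  i=0: run of 'D' x 7 -> '7D'
  i=7: run of 'A' x 9 -> '9A'
  i=16: run of 'B' x 8 -> '8B'
  i=24: run of 'A' x 7 -> '7A'
  i=31: run of 'B' x 9 -> '9B'

RLE = 7D9A8B7A9B


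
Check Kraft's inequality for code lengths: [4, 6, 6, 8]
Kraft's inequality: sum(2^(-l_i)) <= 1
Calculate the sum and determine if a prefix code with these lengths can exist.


Sum = 2^(-4) + 2^(-6) + 2^(-6) + 2^(-8)
    = 0.0625 + 0.015625 + 0.015625 + 0.00390625
    = 25/256 = 0.09765625
Since 0.09765625 <= 1, Kraft's inequality IS satisfied.
A prefix code with these lengths CAN exist.

Kraft sum = 0.09765625. Satisfied.


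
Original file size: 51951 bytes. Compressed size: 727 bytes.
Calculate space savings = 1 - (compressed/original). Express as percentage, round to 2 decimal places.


ratio = compressed/original = 727/51951 = 0.013994
savings = 1 - ratio = 1 - 0.013994 = 0.986006
as a percentage: 0.986006 * 100 = 98.6%

Space savings = 1 - 727/51951 = 98.6%


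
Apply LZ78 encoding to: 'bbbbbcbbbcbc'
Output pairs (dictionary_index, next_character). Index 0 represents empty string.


LZ78 encoding steps:
Dictionary: {0: ''}
Step 1: w='' (idx 0), next='b' -> output (0, 'b'), add 'b' as idx 1
Step 2: w='b' (idx 1), next='b' -> output (1, 'b'), add 'bb' as idx 2
Step 3: w='bb' (idx 2), next='c' -> output (2, 'c'), add 'bbc' as idx 3
Step 4: w='bb' (idx 2), next='b' -> output (2, 'b'), add 'bbb' as idx 4
Step 5: w='' (idx 0), next='c' -> output (0, 'c'), add 'c' as idx 5
Step 6: w='b' (idx 1), next='c' -> output (1, 'c'), add 'bc' as idx 6


Encoded: [(0, 'b'), (1, 'b'), (2, 'c'), (2, 'b'), (0, 'c'), (1, 'c')]


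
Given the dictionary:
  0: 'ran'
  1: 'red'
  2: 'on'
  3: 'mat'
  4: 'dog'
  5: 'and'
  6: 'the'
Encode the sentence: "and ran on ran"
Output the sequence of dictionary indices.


Look up each word in the dictionary:
  'and' -> 5
  'ran' -> 0
  'on' -> 2
  'ran' -> 0

Encoded: [5, 0, 2, 0]


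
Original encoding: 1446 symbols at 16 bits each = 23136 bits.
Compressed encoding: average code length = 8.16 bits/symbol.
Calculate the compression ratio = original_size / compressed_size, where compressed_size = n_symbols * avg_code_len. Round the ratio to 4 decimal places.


original_size = n_symbols * orig_bits = 1446 * 16 = 23136 bits
compressed_size = n_symbols * avg_code_len = 1446 * 8.16 = 11799.36 bits
ratio = original_size / compressed_size = 23136 / 11799.36 = 1.9608

Compression ratio = 1.9608


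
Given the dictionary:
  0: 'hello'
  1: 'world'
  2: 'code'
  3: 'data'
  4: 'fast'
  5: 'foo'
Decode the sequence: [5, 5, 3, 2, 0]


Look up each index in the dictionary:
  5 -> 'foo'
  5 -> 'foo'
  3 -> 'data'
  2 -> 'code'
  0 -> 'hello'

Decoded: "foo foo data code hello"


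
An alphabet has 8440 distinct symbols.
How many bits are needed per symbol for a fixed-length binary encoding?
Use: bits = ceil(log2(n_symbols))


log2(8440) = 13.043
Bracket: 2^13 = 8192 < 8440 <= 2^14 = 16384
So ceil(log2(8440)) = 14

bits = ceil(log2(8440)) = ceil(13.043) = 14 bits


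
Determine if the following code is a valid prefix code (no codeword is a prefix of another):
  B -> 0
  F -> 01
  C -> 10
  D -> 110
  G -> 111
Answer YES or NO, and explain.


Checking each pair (does one codeword prefix another?):
  B='0' vs F='01': prefix -- VIOLATION

NO -- this is NOT a valid prefix code. B (0) is a prefix of F (01).


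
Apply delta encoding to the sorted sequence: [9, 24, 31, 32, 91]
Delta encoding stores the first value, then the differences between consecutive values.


First value: 9
Deltas:
  24 - 9 = 15
  31 - 24 = 7
  32 - 31 = 1
  91 - 32 = 59


Delta encoded: [9, 15, 7, 1, 59]


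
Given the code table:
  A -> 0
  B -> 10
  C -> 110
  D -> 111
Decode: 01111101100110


Decoding:
0 -> A
111 -> D
110 -> C
110 -> C
0 -> A
110 -> C


Result: ADCCAC


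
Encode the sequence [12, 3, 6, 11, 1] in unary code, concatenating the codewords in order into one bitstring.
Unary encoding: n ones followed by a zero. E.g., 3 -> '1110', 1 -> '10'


Encode each number as n ones followed by a terminating 0:
  12 -> 1111111111110 (13 bits)
  3 -> 1110 (4 bits)
  6 -> 1111110 (7 bits)
  11 -> 111111111110 (12 bits)
  1 -> 10 (2 bits)
Total length = 13 + 4 + 7 + 12 + 2 = 38 bits.

Unary([12, 3, 6, 11, 1]) = 11111111111101110111111011111111111010 (38 bits)


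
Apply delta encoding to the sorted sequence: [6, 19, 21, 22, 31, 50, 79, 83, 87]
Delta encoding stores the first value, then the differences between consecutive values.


First value: 6
Deltas:
  19 - 6 = 13
  21 - 19 = 2
  22 - 21 = 1
  31 - 22 = 9
  50 - 31 = 19
  79 - 50 = 29
  83 - 79 = 4
  87 - 83 = 4


Delta encoded: [6, 13, 2, 1, 9, 19, 29, 4, 4]


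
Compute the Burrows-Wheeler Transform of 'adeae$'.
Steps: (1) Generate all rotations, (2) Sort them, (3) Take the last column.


Rotations (sorted):
  0: $adeae -> last char: e
  1: adeae$ -> last char: $
  2: ae$ade -> last char: e
  3: deae$a -> last char: a
  4: e$adea -> last char: a
  5: eae$ad -> last char: d


BWT = e$eaad


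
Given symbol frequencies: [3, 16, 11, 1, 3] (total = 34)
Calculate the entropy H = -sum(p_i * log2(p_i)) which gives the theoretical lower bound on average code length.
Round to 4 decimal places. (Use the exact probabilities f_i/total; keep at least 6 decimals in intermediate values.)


Per-symbol terms -p_i * log2(p_i) with p_i = f_i/34:
  p = 3/34 = 0.088235: log2(p) = -3.502500, -p*log2(p) = 0.309044
  p = 16/34 = 0.470588: log2(p) = -1.087463, -p*log2(p) = 0.511747
  p = 11/34 = 0.323529: log2(p) = -1.628031, -p*log2(p) = 0.526716
  p = 1/34 = 0.029412: log2(p) = -5.087463, -p*log2(p) = 0.149631
  p = 3/34 = 0.088235: log2(p) = -3.502500, -p*log2(p) = 0.309044
H = 0.309044 + 0.511747 + 0.526716 + 0.149631 + 0.309044 = 1.806182

H = 1.8062 bits/symbol


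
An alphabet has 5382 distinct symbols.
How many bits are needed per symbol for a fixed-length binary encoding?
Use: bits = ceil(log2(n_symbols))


log2(5382) = 12.3939
Bracket: 2^12 = 4096 < 5382 <= 2^13 = 8192
So ceil(log2(5382)) = 13

bits = ceil(log2(5382)) = ceil(12.3939) = 13 bits


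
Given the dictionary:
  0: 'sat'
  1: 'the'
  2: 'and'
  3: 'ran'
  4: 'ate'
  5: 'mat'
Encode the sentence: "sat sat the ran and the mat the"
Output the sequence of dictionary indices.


Look up each word in the dictionary:
  'sat' -> 0
  'sat' -> 0
  'the' -> 1
  'ran' -> 3
  'and' -> 2
  'the' -> 1
  'mat' -> 5
  'the' -> 1

Encoded: [0, 0, 1, 3, 2, 1, 5, 1]


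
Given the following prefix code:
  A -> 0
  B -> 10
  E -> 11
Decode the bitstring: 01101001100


Decoding step by step:
Bits 0 -> A
Bits 11 -> E
Bits 0 -> A
Bits 10 -> B
Bits 0 -> A
Bits 11 -> E
Bits 0 -> A
Bits 0 -> A


Decoded message: AEABAEAA


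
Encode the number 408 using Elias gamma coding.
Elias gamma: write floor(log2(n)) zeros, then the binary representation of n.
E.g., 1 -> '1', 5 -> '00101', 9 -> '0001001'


num_bits = floor(log2(408)) + 1 = 9
leading_zeros = num_bits - 1 = 8
binary(408) = 110011000

Elias gamma(408) = '00000000' + '110011000' = 00000000110011000 (17 bits)


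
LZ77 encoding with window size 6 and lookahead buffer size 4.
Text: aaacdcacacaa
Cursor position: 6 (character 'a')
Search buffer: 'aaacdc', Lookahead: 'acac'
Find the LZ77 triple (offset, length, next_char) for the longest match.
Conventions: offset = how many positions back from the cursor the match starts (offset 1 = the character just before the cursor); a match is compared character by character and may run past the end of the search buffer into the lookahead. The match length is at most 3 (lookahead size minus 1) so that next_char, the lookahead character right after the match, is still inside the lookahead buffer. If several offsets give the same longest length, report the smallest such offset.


Try each offset into the search buffer:
  offset=1 (pos 5, char 'c'): match length 0
  offset=2 (pos 4, char 'd'): match length 0
  offset=3 (pos 3, char 'c'): match length 0
  offset=4 (pos 2, char 'a'): match length 2
  offset=5 (pos 1, char 'a'): match length 1
  offset=6 (pos 0, char 'a'): match length 1
Longest match has length 2 at offset 4.
next_char = character at position 6 + 2 = 8 -> 'a'

Best match: offset=4, length=2 (matching 'ac' starting at position 2)
LZ77 triple: (4, 2, 'a')


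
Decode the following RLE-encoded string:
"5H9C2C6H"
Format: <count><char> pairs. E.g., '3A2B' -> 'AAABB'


Expanding each <count><char> pair:
  5H -> 'HHHHH'
  9C -> 'CCCCCCCCC'
  2C -> 'CC'
  6H -> 'HHHHHH'

Decoded = HHHHHCCCCCCCCCCCHHHHHH


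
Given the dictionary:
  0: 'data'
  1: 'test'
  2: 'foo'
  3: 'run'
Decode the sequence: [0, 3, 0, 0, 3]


Look up each index in the dictionary:
  0 -> 'data'
  3 -> 'run'
  0 -> 'data'
  0 -> 'data'
  3 -> 'run'

Decoded: "data run data data run"


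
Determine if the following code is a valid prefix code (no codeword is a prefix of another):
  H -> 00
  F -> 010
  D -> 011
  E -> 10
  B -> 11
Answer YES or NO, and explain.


Checking each pair (does one codeword prefix another?):
  H='00' vs F='010': no prefix
  H='00' vs D='011': no prefix
  H='00' vs E='10': no prefix
  H='00' vs B='11': no prefix
  F='010' vs H='00': no prefix
  F='010' vs D='011': no prefix
  F='010' vs E='10': no prefix
  F='010' vs B='11': no prefix
  D='011' vs H='00': no prefix
  D='011' vs F='010': no prefix
  D='011' vs E='10': no prefix
  D='011' vs B='11': no prefix
  E='10' vs H='00': no prefix
  E='10' vs F='010': no prefix
  E='10' vs D='011': no prefix
  E='10' vs B='11': no prefix
  B='11' vs H='00': no prefix
  B='11' vs F='010': no prefix
  B='11' vs D='011': no prefix
  B='11' vs E='10': no prefix
No violation found over all pairs.

YES -- this is a valid prefix code. No codeword is a prefix of any other codeword.


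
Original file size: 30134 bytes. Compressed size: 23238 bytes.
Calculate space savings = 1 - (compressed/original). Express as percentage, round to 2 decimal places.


ratio = compressed/original = 23238/30134 = 0.771156
savings = 1 - ratio = 1 - 0.771156 = 0.228844
as a percentage: 0.228844 * 100 = 22.88%

Space savings = 1 - 23238/30134 = 22.88%


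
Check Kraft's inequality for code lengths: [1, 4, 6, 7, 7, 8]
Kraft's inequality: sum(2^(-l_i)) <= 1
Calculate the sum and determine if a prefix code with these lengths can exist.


Sum = 2^(-1) + 2^(-4) + 2^(-6) + 2^(-7) + 2^(-7) + 2^(-8)
    = 0.5 + 0.0625 + 0.015625 + 0.0078125 + 0.0078125 + 0.00390625
    = 153/256 = 0.59765625
Since 0.59765625 <= 1, Kraft's inequality IS satisfied.
A prefix code with these lengths CAN exist.

Kraft sum = 0.59765625. Satisfied.


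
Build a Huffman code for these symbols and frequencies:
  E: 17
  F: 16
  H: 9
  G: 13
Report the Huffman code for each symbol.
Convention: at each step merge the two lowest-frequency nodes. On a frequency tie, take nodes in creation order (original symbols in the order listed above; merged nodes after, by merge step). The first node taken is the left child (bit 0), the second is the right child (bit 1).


Huffman tree construction:
Step 1: Merge H(9) + G(13) = 22
Step 2: Merge F(16) + E(17) = 33
Step 3: Merge (H+G)(22) + (F+E)(33) = 55
Read each symbol's code off the tree from the root (left child = 0, right child = 1).

Codes:
  E: 11 (length 2)
  F: 10 (length 2)
  H: 00 (length 2)
  G: 01 (length 2)
Average code length: 110/55 = 2.0000 bits/symbol


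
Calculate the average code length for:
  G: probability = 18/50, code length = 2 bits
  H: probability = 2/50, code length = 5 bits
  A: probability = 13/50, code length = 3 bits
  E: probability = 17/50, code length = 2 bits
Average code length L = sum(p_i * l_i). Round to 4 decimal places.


Weighted contributions p_i * l_i:
  G: (18/50) * 2 = 36/50
  H: (2/50) * 5 = 10/50
  A: (13/50) * 3 = 39/50
  E: (17/50) * 2 = 34/50
Sum = (36 + 10 + 39 + 34)/50 = 119/50

L = 119/50 = 2.3800 bits/symbol


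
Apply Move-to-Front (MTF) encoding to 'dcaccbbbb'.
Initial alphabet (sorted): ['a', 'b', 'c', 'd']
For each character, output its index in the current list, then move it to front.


MTF encoding:
'd': index 3 in ['a', 'b', 'c', 'd'] -> ['d', 'a', 'b', 'c']
'c': index 3 in ['d', 'a', 'b', 'c'] -> ['c', 'd', 'a', 'b']
'a': index 2 in ['c', 'd', 'a', 'b'] -> ['a', 'c', 'd', 'b']
'c': index 1 in ['a', 'c', 'd', 'b'] -> ['c', 'a', 'd', 'b']
'c': index 0 in ['c', 'a', 'd', 'b'] -> ['c', 'a', 'd', 'b']
'b': index 3 in ['c', 'a', 'd', 'b'] -> ['b', 'c', 'a', 'd']
'b': index 0 in ['b', 'c', 'a', 'd'] -> ['b', 'c', 'a', 'd']
'b': index 0 in ['b', 'c', 'a', 'd'] -> ['b', 'c', 'a', 'd']
'b': index 0 in ['b', 'c', 'a', 'd'] -> ['b', 'c', 'a', 'd']


Output: [3, 3, 2, 1, 0, 3, 0, 0, 0]


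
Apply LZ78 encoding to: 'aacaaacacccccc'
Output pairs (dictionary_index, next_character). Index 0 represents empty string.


LZ78 encoding steps:
Dictionary: {0: ''}
Step 1: w='' (idx 0), next='a' -> output (0, 'a'), add 'a' as idx 1
Step 2: w='a' (idx 1), next='c' -> output (1, 'c'), add 'ac' as idx 2
Step 3: w='a' (idx 1), next='a' -> output (1, 'a'), add 'aa' as idx 3
Step 4: w='ac' (idx 2), next='a' -> output (2, 'a'), add 'aca' as idx 4
Step 5: w='' (idx 0), next='c' -> output (0, 'c'), add 'c' as idx 5
Step 6: w='c' (idx 5), next='c' -> output (5, 'c'), add 'cc' as idx 6
Step 7: w='cc' (idx 6), next='c' -> output (6, 'c'), add 'ccc' as idx 7


Encoded: [(0, 'a'), (1, 'c'), (1, 'a'), (2, 'a'), (0, 'c'), (5, 'c'), (6, 'c')]


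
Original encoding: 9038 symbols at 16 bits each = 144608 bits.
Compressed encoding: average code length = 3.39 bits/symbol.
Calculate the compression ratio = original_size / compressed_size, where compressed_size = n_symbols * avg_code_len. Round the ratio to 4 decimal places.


original_size = n_symbols * orig_bits = 9038 * 16 = 144608 bits
compressed_size = n_symbols * avg_code_len = 9038 * 3.39 = 30638.82 bits
ratio = original_size / compressed_size = 144608 / 30638.82 = 4.7198

Compression ratio = 4.7198


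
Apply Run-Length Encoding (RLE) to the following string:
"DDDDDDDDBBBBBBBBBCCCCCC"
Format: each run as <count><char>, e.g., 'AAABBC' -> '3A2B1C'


Scanning runs left to right:
  i=0: run of 'D' x 8 -> '8D'
  i=8: run of 'B' x 9 -> '9B'
  i=17: run of 'C' x 6 -> '6C'

RLE = 8D9B6C


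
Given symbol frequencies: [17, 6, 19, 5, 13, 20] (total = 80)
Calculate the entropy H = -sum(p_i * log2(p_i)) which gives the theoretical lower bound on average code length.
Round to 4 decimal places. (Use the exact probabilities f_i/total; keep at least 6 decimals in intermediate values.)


Per-symbol terms -p_i * log2(p_i) with p_i = f_i/80:
  p = 17/80 = 0.212500: log2(p) = -2.234465, -p*log2(p) = 0.474824
  p = 6/80 = 0.075000: log2(p) = -3.736966, -p*log2(p) = 0.280272
  p = 19/80 = 0.237500: log2(p) = -2.074001, -p*log2(p) = 0.492575
  p = 5/80 = 0.062500: log2(p) = -4.000000, -p*log2(p) = 0.250000
  p = 13/80 = 0.162500: log2(p) = -2.621488, -p*log2(p) = 0.425992
  p = 20/80 = 0.250000: log2(p) = -2.000000, -p*log2(p) = 0.500000
H = 0.474824 + 0.280272 + 0.492575 + 0.250000 + 0.425992 + 0.500000 = 2.423663

H = 2.4237 bits/symbol


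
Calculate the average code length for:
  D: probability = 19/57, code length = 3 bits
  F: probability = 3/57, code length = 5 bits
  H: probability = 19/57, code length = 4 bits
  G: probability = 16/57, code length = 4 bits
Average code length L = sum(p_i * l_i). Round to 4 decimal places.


Weighted contributions p_i * l_i:
  D: (19/57) * 3 = 57/57
  F: (3/57) * 5 = 15/57
  H: (19/57) * 4 = 76/57
  G: (16/57) * 4 = 64/57
Sum = (57 + 15 + 76 + 64)/57 = 212/57

L = 212/57 = 3.7193 bits/symbol


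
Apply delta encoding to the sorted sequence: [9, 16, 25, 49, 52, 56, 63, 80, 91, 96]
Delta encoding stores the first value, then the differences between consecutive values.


First value: 9
Deltas:
  16 - 9 = 7
  25 - 16 = 9
  49 - 25 = 24
  52 - 49 = 3
  56 - 52 = 4
  63 - 56 = 7
  80 - 63 = 17
  91 - 80 = 11
  96 - 91 = 5


Delta encoded: [9, 7, 9, 24, 3, 4, 7, 17, 11, 5]


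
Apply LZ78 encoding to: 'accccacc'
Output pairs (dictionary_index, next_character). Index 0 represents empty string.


LZ78 encoding steps:
Dictionary: {0: ''}
Step 1: w='' (idx 0), next='a' -> output (0, 'a'), add 'a' as idx 1
Step 2: w='' (idx 0), next='c' -> output (0, 'c'), add 'c' as idx 2
Step 3: w='c' (idx 2), next='c' -> output (2, 'c'), add 'cc' as idx 3
Step 4: w='c' (idx 2), next='a' -> output (2, 'a'), add 'ca' as idx 4
Step 5: w='cc' (idx 3), end of input -> output (3, '')


Encoded: [(0, 'a'), (0, 'c'), (2, 'c'), (2, 'a'), (3, '')]


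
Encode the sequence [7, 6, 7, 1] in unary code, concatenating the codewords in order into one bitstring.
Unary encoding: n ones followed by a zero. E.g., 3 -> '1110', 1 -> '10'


Encode each number as n ones followed by a terminating 0:
  7 -> 11111110 (8 bits)
  6 -> 1111110 (7 bits)
  7 -> 11111110 (8 bits)
  1 -> 10 (2 bits)
Total length = 8 + 7 + 8 + 2 = 25 bits.

Unary([7, 6, 7, 1]) = 1111111011111101111111010 (25 bits)


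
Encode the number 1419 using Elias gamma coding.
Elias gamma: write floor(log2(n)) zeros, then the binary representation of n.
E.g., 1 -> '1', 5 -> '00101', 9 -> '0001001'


num_bits = floor(log2(1419)) + 1 = 11
leading_zeros = num_bits - 1 = 10
binary(1419) = 10110001011

Elias gamma(1419) = '0000000000' + '10110001011' = 000000000010110001011 (21 bits)


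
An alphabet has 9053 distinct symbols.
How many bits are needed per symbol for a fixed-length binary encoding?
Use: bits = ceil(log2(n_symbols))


log2(9053) = 13.1442
Bracket: 2^13 = 8192 < 9053 <= 2^14 = 16384
So ceil(log2(9053)) = 14

bits = ceil(log2(9053)) = ceil(13.1442) = 14 bits


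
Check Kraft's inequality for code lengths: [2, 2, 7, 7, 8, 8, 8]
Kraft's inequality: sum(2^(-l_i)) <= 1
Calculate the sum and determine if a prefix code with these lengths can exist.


Sum = 2^(-2) + 2^(-2) + 2^(-7) + 2^(-7) + 2^(-8) + 2^(-8) + 2^(-8)
    = 0.25 + 0.25 + 0.0078125 + 0.0078125 + 0.00390625 + 0.00390625 + 0.00390625
    = 135/256 = 0.52734375
Since 0.52734375 <= 1, Kraft's inequality IS satisfied.
A prefix code with these lengths CAN exist.

Kraft sum = 0.52734375. Satisfied.


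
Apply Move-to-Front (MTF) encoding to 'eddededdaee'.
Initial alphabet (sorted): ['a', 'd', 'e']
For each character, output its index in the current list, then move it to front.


MTF encoding:
'e': index 2 in ['a', 'd', 'e'] -> ['e', 'a', 'd']
'd': index 2 in ['e', 'a', 'd'] -> ['d', 'e', 'a']
'd': index 0 in ['d', 'e', 'a'] -> ['d', 'e', 'a']
'e': index 1 in ['d', 'e', 'a'] -> ['e', 'd', 'a']
'd': index 1 in ['e', 'd', 'a'] -> ['d', 'e', 'a']
'e': index 1 in ['d', 'e', 'a'] -> ['e', 'd', 'a']
'd': index 1 in ['e', 'd', 'a'] -> ['d', 'e', 'a']
'd': index 0 in ['d', 'e', 'a'] -> ['d', 'e', 'a']
'a': index 2 in ['d', 'e', 'a'] -> ['a', 'd', 'e']
'e': index 2 in ['a', 'd', 'e'] -> ['e', 'a', 'd']
'e': index 0 in ['e', 'a', 'd'] -> ['e', 'a', 'd']


Output: [2, 2, 0, 1, 1, 1, 1, 0, 2, 2, 0]
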